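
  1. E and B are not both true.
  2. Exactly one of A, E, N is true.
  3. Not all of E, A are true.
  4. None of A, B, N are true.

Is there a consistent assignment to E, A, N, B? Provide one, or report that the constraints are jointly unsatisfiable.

E = True, A = False, N = False, B = False

  (1) E=T, B=F — not both ✓
  (2) {A, E, N}: 1 true — exactly one ✓
  (3) {E, A}: 1/2 true — not all ✓
  (4) {A, B, N}: 0 true — none ✓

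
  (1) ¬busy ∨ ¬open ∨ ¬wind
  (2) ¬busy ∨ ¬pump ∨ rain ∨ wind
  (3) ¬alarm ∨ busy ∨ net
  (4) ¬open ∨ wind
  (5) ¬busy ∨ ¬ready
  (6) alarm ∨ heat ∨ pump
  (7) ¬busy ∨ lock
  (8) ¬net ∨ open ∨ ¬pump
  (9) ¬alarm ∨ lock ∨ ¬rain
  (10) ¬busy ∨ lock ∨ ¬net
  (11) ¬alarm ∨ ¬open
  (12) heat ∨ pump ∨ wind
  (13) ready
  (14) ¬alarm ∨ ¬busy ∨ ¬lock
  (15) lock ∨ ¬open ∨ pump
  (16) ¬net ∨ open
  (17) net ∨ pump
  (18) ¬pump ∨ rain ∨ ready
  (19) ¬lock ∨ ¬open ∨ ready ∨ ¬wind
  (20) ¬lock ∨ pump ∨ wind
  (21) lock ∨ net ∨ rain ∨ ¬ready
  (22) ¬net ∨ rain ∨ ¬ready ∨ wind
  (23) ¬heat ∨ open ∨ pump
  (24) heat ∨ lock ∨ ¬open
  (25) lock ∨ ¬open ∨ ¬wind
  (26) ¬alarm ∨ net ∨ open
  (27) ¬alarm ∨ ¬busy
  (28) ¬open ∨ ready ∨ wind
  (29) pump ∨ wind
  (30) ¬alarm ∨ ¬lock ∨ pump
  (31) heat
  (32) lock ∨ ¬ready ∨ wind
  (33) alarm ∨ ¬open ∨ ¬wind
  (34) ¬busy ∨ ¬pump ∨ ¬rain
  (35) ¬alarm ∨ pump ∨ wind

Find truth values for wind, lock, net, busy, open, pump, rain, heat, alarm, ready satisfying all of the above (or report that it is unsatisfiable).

wind = True; lock = False; net = False; busy = False; open = False; pump = True; rain = True; heat = True; alarm = False; ready = True

Unit clause (ready) forces ready = True.
Unit clause (heat) forces heat = True.
In (¬busy ∨ ¬ready) only ¬busy is left, so busy = False.
Set wind = True.
Set lock = False.
  then (lock ∨ ¬open ∨ ¬wind) forces open = False.
  then (¬net ∨ open) forces net = False.
  then (net ∨ pump) forces pump = True.
  then (lock ∨ net ∨ rain ∨ ¬ready) forces rain = True.
  then (¬alarm ∨ net ∨ open) forces alarm = False.
All clauses satisfied.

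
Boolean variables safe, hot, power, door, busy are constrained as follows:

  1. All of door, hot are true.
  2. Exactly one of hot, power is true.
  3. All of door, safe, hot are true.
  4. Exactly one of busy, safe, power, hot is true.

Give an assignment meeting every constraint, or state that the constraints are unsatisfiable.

Case safe = True:
  (1) forces door = True.
  (1) forces hot = True.
  Constraint (4) is violated (safe=T, hot=T) — contradiction.
Case safe = False:
  Constraint (3) is violated (safe=F) — contradiction.
Both cases fail — unsatisfiable.

No satisfying assignment exists.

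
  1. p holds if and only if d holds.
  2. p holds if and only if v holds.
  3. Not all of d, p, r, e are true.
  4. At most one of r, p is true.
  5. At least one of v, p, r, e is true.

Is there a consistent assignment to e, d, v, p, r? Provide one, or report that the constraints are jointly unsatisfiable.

e=F, d=T, v=T, p=T, r=F

  (1) p=T, d=T — same ✓
  (2) p=T, v=T — same ✓
  (3) {d, p, r, e}: 2/4 true — not all ✓
  (4) {r, p}: 1 true — at most one ✓
  (5) {v, p, r, e}: 2 true — at least one ✓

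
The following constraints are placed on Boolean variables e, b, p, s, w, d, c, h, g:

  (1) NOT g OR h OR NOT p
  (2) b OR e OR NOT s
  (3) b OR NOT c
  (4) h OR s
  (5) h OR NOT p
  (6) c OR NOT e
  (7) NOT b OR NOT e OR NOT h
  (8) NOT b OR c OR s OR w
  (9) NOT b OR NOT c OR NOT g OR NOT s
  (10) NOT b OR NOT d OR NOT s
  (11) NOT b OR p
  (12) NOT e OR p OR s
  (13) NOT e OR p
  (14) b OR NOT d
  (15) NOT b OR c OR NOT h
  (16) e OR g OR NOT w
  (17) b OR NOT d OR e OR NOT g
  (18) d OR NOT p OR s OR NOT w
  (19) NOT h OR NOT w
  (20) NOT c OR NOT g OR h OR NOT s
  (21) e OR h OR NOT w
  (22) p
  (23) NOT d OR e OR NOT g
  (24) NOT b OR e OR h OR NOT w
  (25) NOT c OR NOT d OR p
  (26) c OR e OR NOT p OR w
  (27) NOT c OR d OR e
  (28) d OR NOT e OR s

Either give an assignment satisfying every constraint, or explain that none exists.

Unit clause (p) forces p = True.
In (h OR NOT p) only h is left, so h = True.
In (NOT h OR NOT w) only NOT w is left, so w = False.
Try e = True:
  (c OR NOT e) forces c = True.
  (b OR NOT c) forces b = True.
  clause (NOT b OR NOT e OR NOT h) is falsified — backtrack.
So e = False.
  then (c OR e OR NOT p OR w) forces c = True.
  then (NOT c OR d OR e) forces d = True.
  then (b OR NOT c) forces b = True.
  then (NOT b OR NOT d OR NOT s) forces s = False.
  then (NOT d OR e OR NOT g) forces g = False.
All clauses satisfied.

e: False; b: True; p: True; s: False; w: False; d: True; c: True; h: True; g: False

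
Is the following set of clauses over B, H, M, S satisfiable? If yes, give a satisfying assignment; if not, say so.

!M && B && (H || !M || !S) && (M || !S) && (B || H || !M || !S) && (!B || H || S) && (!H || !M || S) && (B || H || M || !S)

B = True; H = True; M = False; S = False

Unit clause (!M) forces M = False.
Unit clause (B) forces B = True.
In (M || !S) only !S is left, so S = False.
In (!B || H || S) only H is left, so H = True.
Check each clause:
  (!M): !M holds.
  (B): B holds.
  (H || !M || !S): H holds.
  (M || !S): !S holds.
  (B || H || !M || !S): B holds.
  (!B || H || S): H holds.
  (!H || !M || S): !M holds.
  (B || H || M || !S): B holds.
All clauses satisfied.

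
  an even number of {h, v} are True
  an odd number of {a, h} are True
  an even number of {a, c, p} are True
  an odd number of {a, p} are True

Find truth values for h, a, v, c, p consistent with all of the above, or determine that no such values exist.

h = False, a = True, v = False, c = True, p = False

{h, v}: 0 true → even ✓
{a, h}: 1 true → odd ✓
{a, c, p}: 2 true → even ✓
{a, p}: 1 true → odd ✓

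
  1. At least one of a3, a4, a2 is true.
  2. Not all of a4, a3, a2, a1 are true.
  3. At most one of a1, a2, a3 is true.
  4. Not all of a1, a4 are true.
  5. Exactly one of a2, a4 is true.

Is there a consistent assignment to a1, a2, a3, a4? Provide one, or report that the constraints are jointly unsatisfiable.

a1 = False, a2 = True, a3 = False, a4 = False

  (1) {a3, a4, a2}: 1 true — at least one ✓
  (2) {a4, a3, a2, a1}: 1/4 true — not all ✓
  (3) {a1, a2, a3}: 1 true — at most one ✓
  (4) {a1, a4}: 0/2 true — not all ✓
  (5) {a2, a4}: 1 true — exactly one ✓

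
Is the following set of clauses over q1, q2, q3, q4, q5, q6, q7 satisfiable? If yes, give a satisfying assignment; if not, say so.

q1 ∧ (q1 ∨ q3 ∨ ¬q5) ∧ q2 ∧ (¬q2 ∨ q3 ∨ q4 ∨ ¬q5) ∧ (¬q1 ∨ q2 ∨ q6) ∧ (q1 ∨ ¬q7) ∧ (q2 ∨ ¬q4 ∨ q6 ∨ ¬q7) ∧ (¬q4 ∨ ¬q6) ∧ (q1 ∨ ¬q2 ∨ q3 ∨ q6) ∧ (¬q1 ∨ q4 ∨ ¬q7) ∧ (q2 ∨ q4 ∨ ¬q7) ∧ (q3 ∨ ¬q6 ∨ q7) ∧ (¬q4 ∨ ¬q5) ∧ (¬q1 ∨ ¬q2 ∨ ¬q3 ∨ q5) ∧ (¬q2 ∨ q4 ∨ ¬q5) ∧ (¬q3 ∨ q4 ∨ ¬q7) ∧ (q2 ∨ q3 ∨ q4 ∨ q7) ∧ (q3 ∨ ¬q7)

q1=T, q2=T, q3=F, q4=F, q5=F, q6=F, q7=F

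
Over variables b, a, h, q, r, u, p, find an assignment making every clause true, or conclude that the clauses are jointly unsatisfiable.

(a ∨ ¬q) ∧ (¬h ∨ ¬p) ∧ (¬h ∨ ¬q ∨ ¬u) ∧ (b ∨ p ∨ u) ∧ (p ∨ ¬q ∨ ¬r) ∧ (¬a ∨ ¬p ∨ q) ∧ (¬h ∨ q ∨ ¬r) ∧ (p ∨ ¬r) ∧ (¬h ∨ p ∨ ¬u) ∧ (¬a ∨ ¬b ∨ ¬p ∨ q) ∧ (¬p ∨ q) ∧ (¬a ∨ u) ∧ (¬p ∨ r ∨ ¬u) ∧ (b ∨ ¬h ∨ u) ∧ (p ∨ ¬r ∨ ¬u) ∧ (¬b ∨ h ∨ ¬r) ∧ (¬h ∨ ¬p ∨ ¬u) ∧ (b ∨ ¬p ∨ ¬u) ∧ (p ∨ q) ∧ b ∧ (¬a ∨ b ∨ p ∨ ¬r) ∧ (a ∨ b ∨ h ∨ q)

b=T; a=T; h=F; q=T; r=F; u=T; p=F

Unit clause (b) forces b = True.
Set a = True.
  then (¬a ∨ u) forces u = True.
Try h = True:
  (¬h ∨ ¬p) forces p = False.
  clause (¬h ∨ p ∨ ¬u) is falsified — backtrack.
So h = False.
  then (¬b ∨ h ∨ ¬r) forces r = False.
  then (¬p ∨ r ∨ ¬u) forces p = False.
  then (p ∨ q) forces q = True.
All clauses satisfied.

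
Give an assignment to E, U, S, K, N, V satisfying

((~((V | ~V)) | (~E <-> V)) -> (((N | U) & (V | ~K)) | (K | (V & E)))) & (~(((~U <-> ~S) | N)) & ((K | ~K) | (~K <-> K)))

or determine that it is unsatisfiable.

E: False; U: True; S: False; K: True; N: False; V: False

  (~((V | ~V)) | (~E <-> V)) -> (((N | U) & (V | ~K)) | (K | (V & E))) = True
    ~((V | ~V)) | (~E <-> V) = False
      ~((V | ~V)) = False
        V | ~V = True
          ~V = True
      ~E <-> V = False
        ~E = True
    ((N | U) & (V | ~K)) | (K | (V & E)) = True
      (N | U) & (V | ~K) = False
        N | U = True
        V | ~K = False
          ~K = False
      K | (V & E) = True
        V & E = False
  ~(((~U <-> ~S) | N)) & ((K | ~K) | (~K <-> K)) = True
    ~(((~U <-> ~S) | N)) = True
      (~U <-> ~S) | N = False
        ~U <-> ~S = False
          ~U = False
          ~S = True
    (K | ~K) | (~K <-> K) = True
      K | ~K = True
        ~K = False
      ~K <-> K = False
        ~K = False
Both conjuncts True, so the formula holds.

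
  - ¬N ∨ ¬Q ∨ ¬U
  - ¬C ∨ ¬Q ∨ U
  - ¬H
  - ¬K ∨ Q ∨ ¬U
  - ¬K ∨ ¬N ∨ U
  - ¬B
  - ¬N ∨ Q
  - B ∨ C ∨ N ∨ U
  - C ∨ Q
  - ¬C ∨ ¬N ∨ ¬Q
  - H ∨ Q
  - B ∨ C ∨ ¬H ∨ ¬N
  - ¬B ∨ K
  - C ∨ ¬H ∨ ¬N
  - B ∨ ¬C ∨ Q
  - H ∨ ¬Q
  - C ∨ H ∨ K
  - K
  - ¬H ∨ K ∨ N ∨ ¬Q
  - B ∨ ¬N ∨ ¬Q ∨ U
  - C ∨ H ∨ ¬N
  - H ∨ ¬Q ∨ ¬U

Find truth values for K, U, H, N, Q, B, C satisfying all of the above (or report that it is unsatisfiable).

No satisfying assignment exists.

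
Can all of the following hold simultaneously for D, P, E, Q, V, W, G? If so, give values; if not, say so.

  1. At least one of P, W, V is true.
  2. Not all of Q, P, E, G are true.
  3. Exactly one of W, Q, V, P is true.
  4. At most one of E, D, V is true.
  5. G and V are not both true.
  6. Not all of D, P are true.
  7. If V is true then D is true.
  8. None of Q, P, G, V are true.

D = False; P = False; E = True; Q = False; V = False; W = True; G = False

  (1) {P, W, V}: 1 true — at least one ✓
  (2) {Q, P, E, G}: 1/4 true — not all ✓
  (3) {W, Q, V, P}: 1 true — exactly one ✓
  (4) {E, D, V}: 1 true — at most one ✓
  (5) G=F, V=F — not both ✓
  (6) {D, P}: 0/2 true — not all ✓
  (7) V=F ⇒ D: vacuous ✓
  (8) {Q, P, G, V}: 0 true — none ✓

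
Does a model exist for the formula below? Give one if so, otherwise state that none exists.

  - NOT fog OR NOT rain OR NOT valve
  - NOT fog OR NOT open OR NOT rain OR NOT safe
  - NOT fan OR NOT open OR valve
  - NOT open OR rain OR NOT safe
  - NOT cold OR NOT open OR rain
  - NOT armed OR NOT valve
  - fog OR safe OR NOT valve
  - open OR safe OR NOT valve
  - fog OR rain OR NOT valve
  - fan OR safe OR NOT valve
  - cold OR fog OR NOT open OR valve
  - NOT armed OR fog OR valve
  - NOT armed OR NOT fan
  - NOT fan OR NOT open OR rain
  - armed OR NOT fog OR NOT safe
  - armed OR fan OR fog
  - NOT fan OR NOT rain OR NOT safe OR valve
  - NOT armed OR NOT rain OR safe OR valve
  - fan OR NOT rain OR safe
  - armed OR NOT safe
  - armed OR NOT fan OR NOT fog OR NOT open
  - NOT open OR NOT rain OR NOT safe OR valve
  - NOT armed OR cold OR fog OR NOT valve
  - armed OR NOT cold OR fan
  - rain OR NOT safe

safe: False, valve: False, cold: True, open: False, fog: True, fan: False, rain: False, armed: True

Set safe = False.
Set valve = False.
Set cold = True.
Set open = False.
Set fog = True.
Set fan = False.
  then (fan OR NOT rain OR safe) forces rain = False.
  then (armed OR NOT cold OR fan) forces armed = True.
All clauses satisfied.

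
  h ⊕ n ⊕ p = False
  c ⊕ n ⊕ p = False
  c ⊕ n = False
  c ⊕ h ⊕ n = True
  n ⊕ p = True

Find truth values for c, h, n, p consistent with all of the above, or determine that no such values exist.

c = True, h = True, n = True, p = False

h ⊕ n ⊕ p = T ⊕ T ⊕ F = False ✓
c ⊕ n ⊕ p = T ⊕ T ⊕ F = False ✓
c ⊕ n = T ⊕ T = False ✓
c ⊕ h ⊕ n = T ⊕ T ⊕ T = True ✓
n ⊕ p = T ⊕ F = True ✓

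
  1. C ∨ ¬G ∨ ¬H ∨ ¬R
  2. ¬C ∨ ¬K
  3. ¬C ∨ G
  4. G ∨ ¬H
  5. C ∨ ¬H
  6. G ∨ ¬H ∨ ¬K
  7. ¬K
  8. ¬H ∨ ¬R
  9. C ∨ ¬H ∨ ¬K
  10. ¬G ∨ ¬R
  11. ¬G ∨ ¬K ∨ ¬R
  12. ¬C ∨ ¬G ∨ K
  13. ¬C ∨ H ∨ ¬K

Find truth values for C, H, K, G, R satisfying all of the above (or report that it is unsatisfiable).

C=F, H=F, K=F, G=F, R=T

Unit clause (¬K) forces K = False.
Try C = True:
  (¬C ∨ G) forces G = True.
  clause (¬C ∨ ¬G ∨ K) is falsified — backtrack.
So C = False.
  then (C ∨ ¬H) forces H = False.
Set G = False.
Set R = True.
All clauses satisfied.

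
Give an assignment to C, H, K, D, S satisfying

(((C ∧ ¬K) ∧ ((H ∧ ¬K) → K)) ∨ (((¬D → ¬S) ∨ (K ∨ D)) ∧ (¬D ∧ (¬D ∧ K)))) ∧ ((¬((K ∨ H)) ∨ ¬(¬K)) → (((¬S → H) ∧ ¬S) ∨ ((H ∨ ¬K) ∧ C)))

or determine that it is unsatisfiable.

C = False, H = True, K = True, D = False, S = False

  ((C ∧ ¬K) ∧ ((H ∧ ¬K) → K)) ∨ (((¬D → ¬S) ∨ (K ∨ D)) ∧ (¬D ∧ (¬D ∧ K))) = True
    (C ∧ ¬K) ∧ ((H ∧ ¬K) → K) = False
      C ∧ ¬K = False
        ¬K = False
      (H ∧ ¬K) → K = True
        H ∧ ¬K = False
          ¬K = False
    ((¬D → ¬S) ∨ (K ∨ D)) ∧ (¬D ∧ (¬D ∧ K)) = True
      (¬D → ¬S) ∨ (K ∨ D) = True
        ¬D → ¬S = True
          ¬D = True
          ¬S = True
        K ∨ D = True
      ¬D ∧ (¬D ∧ K) = True
        ¬D = True
        ¬D ∧ K = True
          ¬D = True
  (¬((K ∨ H)) ∨ ¬(¬K)) → (((¬S → H) ∧ ¬S) ∨ ((H ∨ ¬K) ∧ C)) = True
    ¬((K ∨ H)) ∨ ¬(¬K) = True
      ¬((K ∨ H)) = False
        K ∨ H = True
      ¬(¬K) = True
        ¬K = False
    ((¬S → H) ∧ ¬S) ∨ ((H ∨ ¬K) ∧ C) = True
      (¬S → H) ∧ ¬S = True
        ¬S → H = True
          ¬S = True
        ¬S = True
      (H ∨ ¬K) ∧ C = False
        H ∨ ¬K = True
          ¬K = False
Both conjuncts True, so the formula holds.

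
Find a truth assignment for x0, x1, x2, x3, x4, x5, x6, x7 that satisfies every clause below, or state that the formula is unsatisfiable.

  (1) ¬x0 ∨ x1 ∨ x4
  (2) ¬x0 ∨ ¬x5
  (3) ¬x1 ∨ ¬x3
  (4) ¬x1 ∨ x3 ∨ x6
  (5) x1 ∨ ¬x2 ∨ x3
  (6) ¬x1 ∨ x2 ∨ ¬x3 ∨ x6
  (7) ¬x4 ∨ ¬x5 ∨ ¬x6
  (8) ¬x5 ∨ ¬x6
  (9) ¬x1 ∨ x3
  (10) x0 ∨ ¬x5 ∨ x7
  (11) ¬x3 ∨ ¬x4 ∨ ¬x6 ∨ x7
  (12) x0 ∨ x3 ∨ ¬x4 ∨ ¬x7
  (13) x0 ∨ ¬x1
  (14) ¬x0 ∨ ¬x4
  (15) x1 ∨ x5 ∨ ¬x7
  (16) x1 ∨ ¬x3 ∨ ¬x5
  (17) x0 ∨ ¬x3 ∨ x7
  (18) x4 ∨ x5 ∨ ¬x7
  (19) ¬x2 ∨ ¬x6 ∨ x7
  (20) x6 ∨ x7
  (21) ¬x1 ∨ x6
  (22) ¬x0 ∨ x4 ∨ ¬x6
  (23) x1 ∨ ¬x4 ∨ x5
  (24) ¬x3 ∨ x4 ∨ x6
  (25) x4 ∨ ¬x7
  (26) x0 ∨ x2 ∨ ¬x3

x0: False, x1: False, x2: False, x3: False, x4: False, x5: False, x6: True, x7: False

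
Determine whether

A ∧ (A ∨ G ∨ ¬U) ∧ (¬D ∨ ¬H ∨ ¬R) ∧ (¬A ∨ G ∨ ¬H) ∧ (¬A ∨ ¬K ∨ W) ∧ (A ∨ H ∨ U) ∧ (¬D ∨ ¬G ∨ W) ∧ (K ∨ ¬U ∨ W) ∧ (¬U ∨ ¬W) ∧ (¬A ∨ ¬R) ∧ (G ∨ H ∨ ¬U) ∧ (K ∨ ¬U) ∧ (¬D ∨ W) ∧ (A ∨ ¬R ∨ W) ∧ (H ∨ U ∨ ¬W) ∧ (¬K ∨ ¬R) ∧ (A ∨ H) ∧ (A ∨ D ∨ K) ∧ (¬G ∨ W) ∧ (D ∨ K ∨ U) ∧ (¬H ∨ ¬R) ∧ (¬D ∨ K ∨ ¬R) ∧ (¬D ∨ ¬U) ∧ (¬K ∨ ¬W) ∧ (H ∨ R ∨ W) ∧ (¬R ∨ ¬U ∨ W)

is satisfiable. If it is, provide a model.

Unit clause (A) forces A = True.
In (¬A ∨ ¬R) only ¬R is left, so R = False.
Try U = True:
  (¬U ∨ ¬W) forces W = False.
  (¬A ∨ ¬K ∨ W) forces K = False.
  clause (K ∨ ¬U ∨ W) is falsified — backtrack.
So U = False.
Set G = True.
  then (¬G ∨ W) forces W = True.
  then (¬K ∨ ¬W) forces K = False.
  then (H ∨ U ∨ ¬W) forces H = True.
  then (D ∨ K ∨ U) forces D = True.
All clauses satisfied.

U = False, G = True, D = True, W = True, A = True, H = True, R = False, K = False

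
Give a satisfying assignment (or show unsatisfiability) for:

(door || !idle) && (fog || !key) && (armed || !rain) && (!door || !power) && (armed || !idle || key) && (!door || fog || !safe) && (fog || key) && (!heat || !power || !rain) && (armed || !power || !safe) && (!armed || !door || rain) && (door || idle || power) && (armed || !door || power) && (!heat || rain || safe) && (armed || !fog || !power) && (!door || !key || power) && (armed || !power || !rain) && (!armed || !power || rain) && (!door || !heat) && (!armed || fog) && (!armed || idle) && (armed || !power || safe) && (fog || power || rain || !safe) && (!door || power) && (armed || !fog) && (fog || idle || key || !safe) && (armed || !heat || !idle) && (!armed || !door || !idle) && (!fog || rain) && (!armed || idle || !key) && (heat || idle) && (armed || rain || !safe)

No satisfying assignment exists.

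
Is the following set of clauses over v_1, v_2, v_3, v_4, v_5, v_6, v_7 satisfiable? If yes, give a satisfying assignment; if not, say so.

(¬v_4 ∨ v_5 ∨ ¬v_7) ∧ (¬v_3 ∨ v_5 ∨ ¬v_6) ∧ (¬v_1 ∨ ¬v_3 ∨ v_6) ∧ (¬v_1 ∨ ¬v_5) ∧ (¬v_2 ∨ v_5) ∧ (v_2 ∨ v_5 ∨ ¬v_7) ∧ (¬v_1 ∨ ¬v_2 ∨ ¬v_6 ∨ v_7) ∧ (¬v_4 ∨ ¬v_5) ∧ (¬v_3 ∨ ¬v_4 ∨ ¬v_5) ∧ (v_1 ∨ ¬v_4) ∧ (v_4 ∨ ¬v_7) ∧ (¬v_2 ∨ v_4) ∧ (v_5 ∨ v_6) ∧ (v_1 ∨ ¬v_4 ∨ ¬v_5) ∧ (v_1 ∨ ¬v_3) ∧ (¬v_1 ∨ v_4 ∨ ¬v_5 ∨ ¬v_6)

v_1=F, v_2=F, v_3=F, v_4=F, v_5=F, v_6=T, v_7=F

Set v_1 = False.
  then (v_1 ∨ ¬v_4) forces v_4 = False.
  then (v_4 ∨ ¬v_7) forces v_7 = False.
  then (¬v_2 ∨ v_4) forces v_2 = False.
  then (v_1 ∨ ¬v_3) forces v_3 = False.
Set v_5 = False.
  then (v_5 ∨ v_6) forces v_6 = True.
All clauses satisfied.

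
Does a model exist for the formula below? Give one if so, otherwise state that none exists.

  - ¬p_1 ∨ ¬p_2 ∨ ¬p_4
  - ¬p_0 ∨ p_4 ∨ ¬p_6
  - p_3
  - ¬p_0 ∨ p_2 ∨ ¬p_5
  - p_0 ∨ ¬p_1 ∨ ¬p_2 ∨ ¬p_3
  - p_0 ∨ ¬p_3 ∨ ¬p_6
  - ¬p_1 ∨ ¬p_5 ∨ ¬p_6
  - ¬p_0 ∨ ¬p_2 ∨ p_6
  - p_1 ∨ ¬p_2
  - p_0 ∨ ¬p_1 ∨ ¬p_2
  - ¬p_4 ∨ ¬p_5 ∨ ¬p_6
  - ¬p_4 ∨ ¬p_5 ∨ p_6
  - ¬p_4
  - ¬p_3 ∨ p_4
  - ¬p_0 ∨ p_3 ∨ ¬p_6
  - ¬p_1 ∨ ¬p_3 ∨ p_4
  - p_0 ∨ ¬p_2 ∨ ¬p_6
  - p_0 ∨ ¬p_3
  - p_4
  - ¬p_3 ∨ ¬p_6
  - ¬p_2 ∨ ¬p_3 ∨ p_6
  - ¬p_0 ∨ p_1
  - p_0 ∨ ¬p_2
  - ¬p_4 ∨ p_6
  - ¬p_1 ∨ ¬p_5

UNSATISFIABLE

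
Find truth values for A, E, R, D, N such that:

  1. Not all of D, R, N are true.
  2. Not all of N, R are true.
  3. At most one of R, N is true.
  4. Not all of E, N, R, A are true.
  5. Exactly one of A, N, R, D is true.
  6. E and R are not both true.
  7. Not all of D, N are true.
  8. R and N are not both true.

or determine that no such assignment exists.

A=T; E=F; R=F; D=F; N=F

  (1) {D, R, N}: 0/3 true — not all ✓
  (2) {N, R}: 0/2 true — not all ✓
  (3) {R, N}: 0 true — at most one ✓
  (4) {E, N, R, A}: 1/4 true — not all ✓
  (5) {A, N, R, D}: 1 true — exactly one ✓
  (6) E=F, R=F — not both ✓
  (7) {D, N}: 0/2 true — not all ✓
  (8) R=F, N=F — not both ✓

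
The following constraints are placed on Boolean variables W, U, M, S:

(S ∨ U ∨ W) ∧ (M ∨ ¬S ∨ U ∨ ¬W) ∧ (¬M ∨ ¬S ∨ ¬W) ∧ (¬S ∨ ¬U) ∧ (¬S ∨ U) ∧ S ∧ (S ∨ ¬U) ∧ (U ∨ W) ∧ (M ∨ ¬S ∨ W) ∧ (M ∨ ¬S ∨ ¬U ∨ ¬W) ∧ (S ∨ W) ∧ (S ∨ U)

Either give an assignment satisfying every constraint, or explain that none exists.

Unsatisfiable — no assignment works.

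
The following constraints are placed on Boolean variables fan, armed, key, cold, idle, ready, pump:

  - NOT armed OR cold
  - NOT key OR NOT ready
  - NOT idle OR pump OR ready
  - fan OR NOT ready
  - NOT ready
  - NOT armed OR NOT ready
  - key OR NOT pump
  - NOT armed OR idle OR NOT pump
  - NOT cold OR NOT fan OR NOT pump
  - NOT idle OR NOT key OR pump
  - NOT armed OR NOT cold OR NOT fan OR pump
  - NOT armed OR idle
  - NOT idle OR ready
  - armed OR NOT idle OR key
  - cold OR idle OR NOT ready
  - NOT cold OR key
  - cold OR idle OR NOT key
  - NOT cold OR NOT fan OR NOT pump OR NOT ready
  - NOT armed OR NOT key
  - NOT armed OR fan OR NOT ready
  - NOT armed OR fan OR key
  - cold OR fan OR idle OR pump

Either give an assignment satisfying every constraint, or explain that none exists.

fan = True, armed = False, key = False, cold = False, idle = False, ready = False, pump = False

Unit clause (NOT ready) forces ready = False.
In (NOT idle OR ready) only NOT idle is left, so idle = False.
In (NOT armed OR idle) only NOT armed is left, so armed = False.
Set fan = True.
Set key = False.
  then (key OR NOT pump) forces pump = False.
  then (NOT cold OR key) forces cold = False.
All clauses satisfied.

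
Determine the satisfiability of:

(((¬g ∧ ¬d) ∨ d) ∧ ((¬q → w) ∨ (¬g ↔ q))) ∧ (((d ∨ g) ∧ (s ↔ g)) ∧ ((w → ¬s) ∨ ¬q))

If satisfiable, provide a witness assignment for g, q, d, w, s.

g = True, q = False, d = True, w = True, s = True

  ((¬g ∧ ¬d) ∨ d) ∧ ((¬q → w) ∨ (¬g ↔ q)) = True
    (¬g ∧ ¬d) ∨ d = True
      ¬g ∧ ¬d = False
        ¬g = False
        ¬d = False
    (¬q → w) ∨ (¬g ↔ q) = True
      ¬q → w = True
        ¬q = True
      ¬g ↔ q = True
        ¬g = False
  ((d ∨ g) ∧ (s ↔ g)) ∧ ((w → ¬s) ∨ ¬q) = True
    (d ∨ g) ∧ (s ↔ g) = True
      d ∨ g = True
      s ↔ g = True
    (w → ¬s) ∨ ¬q = True
      w → ¬s = False
        ¬s = False
      ¬q = True
Both conjuncts True, so the formula holds.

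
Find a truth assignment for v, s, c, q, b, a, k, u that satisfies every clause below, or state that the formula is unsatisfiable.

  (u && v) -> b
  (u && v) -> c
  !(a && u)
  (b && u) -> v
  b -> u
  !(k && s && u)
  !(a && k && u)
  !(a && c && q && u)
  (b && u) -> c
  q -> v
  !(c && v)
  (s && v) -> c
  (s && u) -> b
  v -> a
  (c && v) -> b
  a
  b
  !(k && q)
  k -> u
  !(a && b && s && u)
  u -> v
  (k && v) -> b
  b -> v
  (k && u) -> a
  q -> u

UNSATISFIABLE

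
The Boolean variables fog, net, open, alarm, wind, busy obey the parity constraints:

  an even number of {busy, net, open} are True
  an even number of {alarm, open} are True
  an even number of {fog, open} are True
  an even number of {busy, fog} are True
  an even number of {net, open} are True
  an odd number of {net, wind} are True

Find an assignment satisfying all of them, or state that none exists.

fog = False, net = False, open = False, alarm = False, wind = True, busy = False

{busy, net, open}: 0 true → even ✓
{alarm, open}: 0 true → even ✓
{fog, open}: 0 true → even ✓
{busy, fog}: 0 true → even ✓
{net, open}: 0 true → even ✓
{net, wind}: 1 true → odd ✓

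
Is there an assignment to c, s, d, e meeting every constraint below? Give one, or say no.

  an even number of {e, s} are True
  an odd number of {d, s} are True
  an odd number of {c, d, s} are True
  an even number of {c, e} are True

c: False, s: False, d: True, e: False

{e, s}: 0 true → even ✓
{d, s}: 1 true → odd ✓
{c, d, s}: 1 true → odd ✓
{c, e}: 0 true → even ✓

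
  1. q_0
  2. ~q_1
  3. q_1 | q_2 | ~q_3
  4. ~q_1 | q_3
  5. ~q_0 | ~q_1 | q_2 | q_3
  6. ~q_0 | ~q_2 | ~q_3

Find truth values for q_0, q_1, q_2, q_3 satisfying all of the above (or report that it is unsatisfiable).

q_0=T, q_1=F, q_2=T, q_3=F

Unit clause (q_0) forces q_0 = True.
Unit clause (~q_1) forces q_1 = False.
Set q_2 = True.
  then (~q_0 | ~q_2 | ~q_3) forces q_3 = False.
All clauses satisfied.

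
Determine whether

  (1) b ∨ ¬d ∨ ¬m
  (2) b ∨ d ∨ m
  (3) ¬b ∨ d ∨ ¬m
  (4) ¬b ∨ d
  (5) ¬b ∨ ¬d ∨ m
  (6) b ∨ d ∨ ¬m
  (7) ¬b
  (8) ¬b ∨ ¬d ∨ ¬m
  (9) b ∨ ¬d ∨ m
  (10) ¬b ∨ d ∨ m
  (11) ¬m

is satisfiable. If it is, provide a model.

Unsatisfiable

Case m = True:
  Clause (¬m) is falsified — contradiction.
Case m = False:
  (¬b) forces b = False.
  (b ∨ d ∨ m) forces d = True.
  Clause (b ∨ ¬d ∨ m) is falsified — contradiction.
Both cases fail, so the formula is unsatisfiable.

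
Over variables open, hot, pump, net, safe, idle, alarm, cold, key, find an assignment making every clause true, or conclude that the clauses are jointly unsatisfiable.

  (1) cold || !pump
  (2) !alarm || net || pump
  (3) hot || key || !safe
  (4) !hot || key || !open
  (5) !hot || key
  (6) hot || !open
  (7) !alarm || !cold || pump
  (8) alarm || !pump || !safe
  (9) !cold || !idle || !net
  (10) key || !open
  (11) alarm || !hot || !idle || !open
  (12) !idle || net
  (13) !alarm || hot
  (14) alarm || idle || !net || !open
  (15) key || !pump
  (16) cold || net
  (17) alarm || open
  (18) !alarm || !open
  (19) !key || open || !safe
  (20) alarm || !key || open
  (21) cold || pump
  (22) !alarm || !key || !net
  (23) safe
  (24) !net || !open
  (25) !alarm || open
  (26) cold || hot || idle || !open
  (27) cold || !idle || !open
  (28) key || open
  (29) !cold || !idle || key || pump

open: True, hot: True, pump: False, net: False, safe: True, idle: False, alarm: False, cold: True, key: True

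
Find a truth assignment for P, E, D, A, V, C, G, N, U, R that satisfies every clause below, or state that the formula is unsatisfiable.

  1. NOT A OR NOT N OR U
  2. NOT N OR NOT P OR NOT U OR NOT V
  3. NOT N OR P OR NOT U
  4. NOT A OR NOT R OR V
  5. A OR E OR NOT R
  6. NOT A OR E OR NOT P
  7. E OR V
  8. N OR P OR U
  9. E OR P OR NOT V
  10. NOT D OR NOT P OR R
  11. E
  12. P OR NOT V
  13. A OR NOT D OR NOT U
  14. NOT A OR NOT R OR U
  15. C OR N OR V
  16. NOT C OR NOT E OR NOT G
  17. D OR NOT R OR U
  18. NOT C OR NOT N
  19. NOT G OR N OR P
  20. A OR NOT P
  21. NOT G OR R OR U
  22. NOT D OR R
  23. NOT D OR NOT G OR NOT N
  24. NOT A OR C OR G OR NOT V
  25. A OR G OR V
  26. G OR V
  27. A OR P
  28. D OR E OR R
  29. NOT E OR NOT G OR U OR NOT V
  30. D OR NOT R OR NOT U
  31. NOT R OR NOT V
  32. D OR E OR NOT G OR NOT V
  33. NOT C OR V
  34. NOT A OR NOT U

P = True, E = True, D = False, A = True, V = True, C = True, G = False, N = False, U = False, R = False

Unit clause (E) forces E = True.
Set P = True.
  then (A OR NOT P) forces A = True.
  then (NOT A OR NOT U) forces U = False.
  then (NOT A OR NOT N OR U) forces N = False.
  then (NOT A OR NOT R OR U) forces R = False.
  then (NOT G OR R OR U) forces G = False.
  then (NOT D OR R) forces D = False.
  then (G OR V) forces V = True.
  then (NOT A OR C OR G OR NOT V) forces C = True.
All clauses satisfied.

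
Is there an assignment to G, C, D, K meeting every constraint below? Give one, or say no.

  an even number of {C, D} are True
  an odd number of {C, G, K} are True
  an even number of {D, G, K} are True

UNSATISFIABLE

Adding constraints 1, 2, 3 mod 2: every variable appears an even number of times on the left, so the left side is 0.
But the right sides sum to 1 (mod 2). 0 ≠ 1 — the system is inconsistent.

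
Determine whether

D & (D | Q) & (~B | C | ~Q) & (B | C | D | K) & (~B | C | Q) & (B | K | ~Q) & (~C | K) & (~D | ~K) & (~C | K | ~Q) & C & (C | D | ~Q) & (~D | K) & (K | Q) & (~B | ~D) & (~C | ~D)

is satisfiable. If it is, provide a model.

Case C = True:
  (D) forces D = True.
  Clause (~C | ~D) is falsified — contradiction.
Case C = False:
  Clause (C) is falsified — contradiction.
Both cases fail, so the formula is unsatisfiable.

The formula is unsatisfiable.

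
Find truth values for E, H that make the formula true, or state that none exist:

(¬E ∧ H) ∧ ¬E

E = False, H = True

  ¬E ∧ H = True
    ¬E = True
  ¬E = True
Both conjuncts True, so the formula holds.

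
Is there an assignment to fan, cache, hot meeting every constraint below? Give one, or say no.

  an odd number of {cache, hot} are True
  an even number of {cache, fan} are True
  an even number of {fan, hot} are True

No satisfying assignment exists.

Adding constraints 1, 2, 3 mod 2: every variable appears an even number of times on the left, so the left side is 0.
But the right sides sum to 1 (mod 2). 0 ≠ 1 — the system is inconsistent.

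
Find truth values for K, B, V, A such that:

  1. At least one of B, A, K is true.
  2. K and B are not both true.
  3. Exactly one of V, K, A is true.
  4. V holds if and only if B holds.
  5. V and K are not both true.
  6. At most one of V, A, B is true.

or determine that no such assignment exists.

K = False; B = False; V = False; A = True

  (1) {B, A, K}: 1 true — at least one ✓
  (2) K=F, B=F — not both ✓
  (3) {V, K, A}: 1 true — exactly one ✓
  (4) V=F, B=F — same ✓
  (5) V=F, K=F — not both ✓
  (6) {V, A, B}: 1 true — at most one ✓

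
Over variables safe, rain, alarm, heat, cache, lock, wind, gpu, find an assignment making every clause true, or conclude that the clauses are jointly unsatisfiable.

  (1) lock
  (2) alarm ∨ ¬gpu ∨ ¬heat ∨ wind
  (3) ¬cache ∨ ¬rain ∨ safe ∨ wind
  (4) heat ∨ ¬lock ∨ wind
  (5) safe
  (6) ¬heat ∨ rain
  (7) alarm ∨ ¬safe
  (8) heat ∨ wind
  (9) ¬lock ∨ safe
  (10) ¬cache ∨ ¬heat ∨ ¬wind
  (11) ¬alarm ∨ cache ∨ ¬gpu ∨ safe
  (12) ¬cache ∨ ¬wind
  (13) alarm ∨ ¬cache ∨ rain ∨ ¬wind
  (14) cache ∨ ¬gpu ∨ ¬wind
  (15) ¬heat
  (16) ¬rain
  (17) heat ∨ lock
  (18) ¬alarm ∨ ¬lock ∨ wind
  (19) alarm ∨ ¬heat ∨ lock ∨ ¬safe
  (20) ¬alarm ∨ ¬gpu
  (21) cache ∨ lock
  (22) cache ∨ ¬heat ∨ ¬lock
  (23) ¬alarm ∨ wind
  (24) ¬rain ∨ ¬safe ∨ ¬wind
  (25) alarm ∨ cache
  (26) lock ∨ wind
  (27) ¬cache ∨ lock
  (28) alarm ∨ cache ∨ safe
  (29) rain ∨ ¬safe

Case rain = True:
  Clause (¬rain) is falsified — contradiction.
Case rain = False:
  (lock) forces lock = True.
  (safe) forces safe = True.
  Clause (rain ∨ ¬safe) is falsified — contradiction.
Both cases fail, so the formula is unsatisfiable.

UNSATISFIABLE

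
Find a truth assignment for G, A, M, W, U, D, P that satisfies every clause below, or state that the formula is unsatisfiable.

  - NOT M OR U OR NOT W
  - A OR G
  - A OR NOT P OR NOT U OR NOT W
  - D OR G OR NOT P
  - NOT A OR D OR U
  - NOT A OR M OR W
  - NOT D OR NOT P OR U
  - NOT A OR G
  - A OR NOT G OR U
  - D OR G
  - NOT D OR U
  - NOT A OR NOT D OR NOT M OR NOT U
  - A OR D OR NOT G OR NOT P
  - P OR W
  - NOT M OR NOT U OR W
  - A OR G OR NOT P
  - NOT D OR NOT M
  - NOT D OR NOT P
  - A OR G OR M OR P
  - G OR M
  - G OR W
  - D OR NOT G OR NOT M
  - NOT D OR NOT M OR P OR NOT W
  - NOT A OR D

G = True, A = False, M = False, W = True, U = True, D = False, P = False

Set G = True.
Set A = False.
  then (A OR NOT G OR U) forces U = True.
Try M = True:
  (NOT M OR NOT U OR W) forces W = True.
  (A OR NOT P OR NOT U OR NOT W) forces P = False.
  (NOT D OR NOT M) forces D = False.
  clause (D OR NOT G OR NOT M) is falsified — backtrack.
So M = False.
Set W = True.
  then (A OR NOT P OR NOT U OR NOT W) forces P = False.
Set D = False.
All clauses satisfied.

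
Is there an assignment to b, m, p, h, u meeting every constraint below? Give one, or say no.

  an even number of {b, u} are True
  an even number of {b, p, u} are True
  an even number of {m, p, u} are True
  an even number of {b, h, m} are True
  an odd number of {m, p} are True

b = True, m = True, p = False, h = False, u = True

{b, u}: 2 true → even ✓
{b, p, u}: 2 true → even ✓
{m, p, u}: 2 true → even ✓
{b, h, m}: 2 true → even ✓
{m, p}: 1 true → odd ✓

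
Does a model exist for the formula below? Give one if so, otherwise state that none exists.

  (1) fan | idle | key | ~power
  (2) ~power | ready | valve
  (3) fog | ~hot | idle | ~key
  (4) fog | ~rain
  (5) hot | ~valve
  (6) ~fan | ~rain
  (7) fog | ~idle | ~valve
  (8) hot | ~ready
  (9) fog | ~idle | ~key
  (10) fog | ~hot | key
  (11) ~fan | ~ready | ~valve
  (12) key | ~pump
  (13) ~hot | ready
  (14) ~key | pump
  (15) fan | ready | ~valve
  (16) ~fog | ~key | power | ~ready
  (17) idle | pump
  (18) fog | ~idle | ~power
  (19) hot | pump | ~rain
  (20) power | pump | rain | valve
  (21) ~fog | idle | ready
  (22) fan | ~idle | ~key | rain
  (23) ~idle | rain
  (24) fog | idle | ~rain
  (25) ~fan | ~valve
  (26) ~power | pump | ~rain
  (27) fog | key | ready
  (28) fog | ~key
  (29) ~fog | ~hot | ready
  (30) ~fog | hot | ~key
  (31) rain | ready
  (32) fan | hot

valve: False; power: False; hot: True; fog: True; pump: False; idle: True; ready: True; rain: True; fan: False; key: False

Set valve = False.
Set power = False.
Try hot = False:
  (hot | ~ready) forces ready = False.
  (rain | ready) forces rain = True.
  (fog | ~rain) forces fog = True.
  (~fan | ~rain) forces fan = False.
  clause (fan | hot) is falsified — backtrack.
So hot = True.
  then (~hot | ready) forces ready = True.
Set fog = True.
  then (~fog | ~key | power | ~ready) forces key = False.
  then (key | ~pump) forces pump = False.
  then (idle | pump) forces idle = True.
  then (power | pump | rain | valve) forces rain = True.
  then (~fan | ~rain) forces fan = False.
All clauses satisfied.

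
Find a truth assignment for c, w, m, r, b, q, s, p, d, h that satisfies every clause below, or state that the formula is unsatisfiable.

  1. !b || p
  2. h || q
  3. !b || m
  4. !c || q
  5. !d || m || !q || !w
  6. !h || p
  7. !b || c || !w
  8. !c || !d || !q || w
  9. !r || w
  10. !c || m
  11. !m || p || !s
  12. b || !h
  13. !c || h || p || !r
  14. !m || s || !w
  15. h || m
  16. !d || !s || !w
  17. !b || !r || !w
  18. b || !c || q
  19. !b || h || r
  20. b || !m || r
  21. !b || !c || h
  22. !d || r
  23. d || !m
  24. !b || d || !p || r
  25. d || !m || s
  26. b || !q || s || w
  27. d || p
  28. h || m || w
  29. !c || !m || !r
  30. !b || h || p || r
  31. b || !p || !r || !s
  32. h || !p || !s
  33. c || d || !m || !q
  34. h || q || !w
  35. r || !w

The formula is unsatisfiable.

Case m = True:
  (d || !m) forces d = True.
  (!d || r) forces r = True.
  (!r || w) forces w = True.
  (!m || s || !w) forces s = True.
  Clause (!d || !s || !w) is falsified — contradiction.
Case m = False:
  (!b || m) forces b = False.
  (!c || m) forces c = False.
  (b || !h) forces h = False.
  Clause (h || m) is falsified — contradiction.
Both cases fail, so the formula is unsatisfiable.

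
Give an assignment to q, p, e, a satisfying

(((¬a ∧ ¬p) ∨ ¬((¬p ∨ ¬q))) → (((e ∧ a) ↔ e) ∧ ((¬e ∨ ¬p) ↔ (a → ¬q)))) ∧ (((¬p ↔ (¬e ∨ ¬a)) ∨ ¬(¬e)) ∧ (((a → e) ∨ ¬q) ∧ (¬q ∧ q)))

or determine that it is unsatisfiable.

No satisfying assignment exists.

Case q = True: the conjunct ¬q is False.
Case q = False: the conjunct q is False.
Both cases fail — unsatisfiable.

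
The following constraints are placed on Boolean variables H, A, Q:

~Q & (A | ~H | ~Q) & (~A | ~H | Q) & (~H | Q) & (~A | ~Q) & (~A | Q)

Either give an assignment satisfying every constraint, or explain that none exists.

H=F, A=F, Q=F

Unit clause (~Q) forces Q = False.
In (~H | Q) only ~H is left, so H = False.
In (~A | Q) only ~A is left, so A = False.
All clauses satisfied.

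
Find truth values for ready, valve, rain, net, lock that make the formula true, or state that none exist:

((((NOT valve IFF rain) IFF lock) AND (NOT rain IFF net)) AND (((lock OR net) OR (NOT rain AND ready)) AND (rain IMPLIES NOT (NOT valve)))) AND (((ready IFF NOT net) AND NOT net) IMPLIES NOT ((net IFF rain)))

ready: False; valve: False; rain: False; net: True; lock: False

  (((NOT valve IFF rain) IFF lock) AND (NOT rain IFF net)) AND (((lock OR net) OR (NOT rain AND ready)) AND (rain IMPLIES NOT (NOT valve))) = True
    ((NOT valve IFF rain) IFF lock) AND (NOT rain IFF net) = True
      (NOT valve IFF rain) IFF lock = True
        NOT valve IFF rain = False
          NOT valve = True
      NOT rain IFF net = True
        NOT rain = True
    ((lock OR net) OR (NOT rain AND ready)) AND (rain IMPLIES NOT (NOT valve)) = True
      (lock OR net) OR (NOT rain AND ready) = True
        lock OR net = True
        NOT rain AND ready = False
          NOT rain = True
      rain IMPLIES NOT (NOT valve) = True
        NOT (NOT valve) = False
          NOT valve = True
  ((ready IFF NOT net) AND NOT net) IMPLIES NOT ((net IFF rain)) = True
    (ready IFF NOT net) AND NOT net = False
      ready IFF NOT net = True
        NOT net = False
      NOT net = False
    NOT ((net IFF rain)) = True
      net IFF rain = False
Both conjuncts True, so the formula holds.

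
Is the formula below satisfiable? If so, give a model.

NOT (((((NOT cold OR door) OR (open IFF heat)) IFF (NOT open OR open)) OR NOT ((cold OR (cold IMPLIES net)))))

net=T, cold=T, heat=F, door=F, open=T

  NOT (((((NOT cold OR door) OR (open IFF heat)) IFF (NOT open OR open)) OR NOT ((cold OR (cold IMPLIES net))))) = True
    (((NOT cold OR door) OR (open IFF heat)) IFF (NOT open OR open)) OR NOT ((cold OR (cold IMPLIES net))) = False
      ((NOT cold OR door) OR (open IFF heat)) IFF (NOT open OR open) = False
        (NOT cold OR door) OR (open IFF heat) = False
          NOT cold OR door = False
            NOT cold = False
          open IFF heat = False
        NOT open OR open = True
          NOT open = False
      NOT ((cold OR (cold IMPLIES net))) = False
        cold OR (cold IMPLIES net) = True
          cold IMPLIES net = True
The formula evaluates to True.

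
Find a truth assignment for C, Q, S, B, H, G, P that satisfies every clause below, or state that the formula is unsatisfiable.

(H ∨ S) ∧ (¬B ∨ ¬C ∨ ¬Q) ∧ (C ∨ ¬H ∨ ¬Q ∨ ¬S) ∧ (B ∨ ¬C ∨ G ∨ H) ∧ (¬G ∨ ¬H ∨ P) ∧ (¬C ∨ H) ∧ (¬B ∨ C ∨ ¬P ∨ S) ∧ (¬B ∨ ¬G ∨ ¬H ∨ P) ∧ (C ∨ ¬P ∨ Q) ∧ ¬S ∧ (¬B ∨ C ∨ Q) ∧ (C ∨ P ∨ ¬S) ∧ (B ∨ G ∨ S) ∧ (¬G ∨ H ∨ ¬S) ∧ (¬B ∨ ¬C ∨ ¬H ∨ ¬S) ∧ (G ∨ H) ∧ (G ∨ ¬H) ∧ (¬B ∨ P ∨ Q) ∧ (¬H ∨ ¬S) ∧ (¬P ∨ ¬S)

Unit clause (¬S) forces S = False.
In (H ∨ S) only H is left, so H = True.
In (G ∨ ¬H) only G is left, so G = True.
In (¬G ∨ ¬H ∨ P) only P is left, so P = True.
Set C = False.
  then (¬B ∨ C ∨ ¬P ∨ S) forces B = False.
  then (C ∨ ¬P ∨ Q) forces Q = True.
All clauses satisfied.

C: False; Q: True; S: False; B: False; H: True; G: True; P: True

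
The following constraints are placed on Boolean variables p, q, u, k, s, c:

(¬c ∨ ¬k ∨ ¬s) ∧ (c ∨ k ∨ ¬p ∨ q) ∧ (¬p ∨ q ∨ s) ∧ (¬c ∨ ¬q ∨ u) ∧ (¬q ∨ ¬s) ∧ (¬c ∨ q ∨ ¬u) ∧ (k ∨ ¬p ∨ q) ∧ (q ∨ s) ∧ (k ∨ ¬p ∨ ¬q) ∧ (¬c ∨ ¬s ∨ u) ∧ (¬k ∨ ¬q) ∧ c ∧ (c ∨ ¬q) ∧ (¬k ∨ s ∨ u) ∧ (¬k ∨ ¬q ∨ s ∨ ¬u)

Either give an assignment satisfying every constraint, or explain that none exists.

p = False; q = True; u = True; k = False; s = False; c = True

Unit clause (c) forces c = True.
Set p = False.
Set q = True.
  then (¬c ∨ ¬q ∨ u) forces u = True.
  then (¬q ∨ ¬s) forces s = False.
  then (¬k ∨ ¬q) forces k = False.
All clauses satisfied.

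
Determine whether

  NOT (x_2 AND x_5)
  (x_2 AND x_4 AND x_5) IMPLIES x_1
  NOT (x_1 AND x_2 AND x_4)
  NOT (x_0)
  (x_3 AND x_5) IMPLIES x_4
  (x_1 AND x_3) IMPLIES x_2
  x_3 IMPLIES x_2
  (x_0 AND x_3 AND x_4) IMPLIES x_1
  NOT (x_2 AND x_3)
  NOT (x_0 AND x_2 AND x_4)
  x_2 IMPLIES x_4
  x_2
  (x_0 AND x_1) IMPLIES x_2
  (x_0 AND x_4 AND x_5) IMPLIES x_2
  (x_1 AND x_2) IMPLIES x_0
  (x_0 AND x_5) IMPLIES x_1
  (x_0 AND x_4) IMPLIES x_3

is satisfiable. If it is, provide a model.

Unit clause (x_2) forces x_2 = True.
In (NOT x_2 OR NOT x_5) only NOT x_5 is left, so x_5 = False.
Unit clause (NOT x_0) forces x_0 = False.
In (NOT x_2 OR x_4) only x_4 is left, so x_4 = True.
In (NOT x_1 OR NOT x_2 OR NOT x_4) only NOT x_1 is left, so x_1 = False.
In (NOT x_2 OR NOT x_3) only NOT x_3 is left, so x_3 = False.
All clauses satisfied.

x_0: False, x_1: False, x_2: True, x_3: False, x_4: True, x_5: False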